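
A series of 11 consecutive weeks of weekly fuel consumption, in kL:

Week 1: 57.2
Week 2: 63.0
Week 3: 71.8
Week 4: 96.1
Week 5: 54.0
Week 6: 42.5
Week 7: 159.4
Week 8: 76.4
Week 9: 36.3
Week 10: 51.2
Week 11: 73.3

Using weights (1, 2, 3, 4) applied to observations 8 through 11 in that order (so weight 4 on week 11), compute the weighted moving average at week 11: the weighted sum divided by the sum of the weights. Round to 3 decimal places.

59.580

Weighted sum: 1·76.4 + 2·36.3 + 3·51.2 + 4·73.3 = 76.4 + 72.6 + 153.6 + 293.2 = 595.8
Weight total: 1 + 2 + 3 + 4 = 10
WMA = 595.8 / 10 = 59.580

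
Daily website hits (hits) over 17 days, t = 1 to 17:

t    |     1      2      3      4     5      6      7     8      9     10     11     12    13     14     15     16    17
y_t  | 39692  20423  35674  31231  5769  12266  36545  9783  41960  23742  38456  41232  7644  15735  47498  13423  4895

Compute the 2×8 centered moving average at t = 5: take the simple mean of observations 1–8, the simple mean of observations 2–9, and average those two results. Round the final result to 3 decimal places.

Sum over 1–8: 39692 + 20423 + 35674 + 31231 + 5769 + 12266 + 36545 + 9783 = 191383
Sum over 2–9: 20423 + 35674 + 31231 + 5769 + 12266 + 36545 + 9783 + 41960 = 193651
CMA at t=5 = (191383 + 193651) / (2·8) = 385034 / 16 = 24064.625

24064.625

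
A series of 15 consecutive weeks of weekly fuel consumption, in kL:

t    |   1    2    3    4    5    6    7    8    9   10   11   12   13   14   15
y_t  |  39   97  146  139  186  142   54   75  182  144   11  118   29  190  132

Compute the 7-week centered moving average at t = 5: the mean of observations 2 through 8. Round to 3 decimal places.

Sum of periods 2–8: 97 + 146 + 139 + 186 + 142 + 54 + 75 = 839
Divide by 7: 839 / 7 = 119.857

119.857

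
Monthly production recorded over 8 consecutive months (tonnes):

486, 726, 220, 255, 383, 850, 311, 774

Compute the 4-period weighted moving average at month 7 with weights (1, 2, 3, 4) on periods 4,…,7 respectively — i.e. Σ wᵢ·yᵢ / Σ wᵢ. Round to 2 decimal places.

Weighted sum: 1·255 + 2·383 + 3·850 + 4·311 = 255 + 766 + 2550 + 1244 = 4815
Weight total: 1 + 2 + 3 + 4 = 10
WMA = 4815 / 10 = 481.50

481.50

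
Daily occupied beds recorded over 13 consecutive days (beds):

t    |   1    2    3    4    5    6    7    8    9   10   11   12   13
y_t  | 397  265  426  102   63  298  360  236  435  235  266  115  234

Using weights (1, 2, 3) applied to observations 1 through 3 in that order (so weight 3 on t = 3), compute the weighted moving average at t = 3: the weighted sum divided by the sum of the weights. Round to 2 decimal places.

Weighted sum: 1·397 + 2·265 + 3·426 = 397 + 530 + 1278 = 2205
Weight total: 1 + 2 + 3 = 6
WMA = 2205 / 6 = 367.50

367.50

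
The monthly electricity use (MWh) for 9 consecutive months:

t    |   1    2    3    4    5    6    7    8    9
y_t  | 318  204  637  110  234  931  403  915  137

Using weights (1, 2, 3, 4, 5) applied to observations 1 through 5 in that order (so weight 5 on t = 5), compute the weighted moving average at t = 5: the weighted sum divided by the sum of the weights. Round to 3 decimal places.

283.133

Weighted sum: 1·318 + 2·204 + 3·637 + 4·110 + 5·234 = 318 + 408 + 1911 + 440 + 1170 = 4247
Weight total: 1 + 2 + 3 + 4 + 5 = 15
WMA = 4247 / 15 = 283.133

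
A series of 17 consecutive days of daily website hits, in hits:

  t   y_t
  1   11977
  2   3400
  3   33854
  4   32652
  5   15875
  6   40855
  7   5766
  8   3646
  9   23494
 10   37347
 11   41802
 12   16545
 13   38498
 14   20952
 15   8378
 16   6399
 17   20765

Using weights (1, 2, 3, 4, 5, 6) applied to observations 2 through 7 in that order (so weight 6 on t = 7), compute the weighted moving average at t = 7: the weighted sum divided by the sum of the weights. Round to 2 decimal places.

22449.29

Weighted sum: 1·3400 + 2·33854 + 3·32652 + 4·15875 + 5·40855 + 6·5766 = 3400 + 67708 + 97956 + 63500 + 204275 + 34596 = 471435
Weight total: 1 + 2 + 3 + 4 + 5 + 6 = 21
WMA = 471435 / 21 = 22449.29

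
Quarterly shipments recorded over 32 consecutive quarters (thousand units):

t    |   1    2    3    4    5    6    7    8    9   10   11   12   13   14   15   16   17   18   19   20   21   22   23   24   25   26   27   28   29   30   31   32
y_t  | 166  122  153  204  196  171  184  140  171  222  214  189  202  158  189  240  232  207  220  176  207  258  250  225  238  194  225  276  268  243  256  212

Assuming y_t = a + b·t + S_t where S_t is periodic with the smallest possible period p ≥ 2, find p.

6

First differences y_{t+1} − y_t: -44, 31, 51, -8, -25, 13, -44, 31, 51, -8, -25, 13, -44, 31, …
The difference pattern repeats every 6 terms and not for any smaller step, so p = 6.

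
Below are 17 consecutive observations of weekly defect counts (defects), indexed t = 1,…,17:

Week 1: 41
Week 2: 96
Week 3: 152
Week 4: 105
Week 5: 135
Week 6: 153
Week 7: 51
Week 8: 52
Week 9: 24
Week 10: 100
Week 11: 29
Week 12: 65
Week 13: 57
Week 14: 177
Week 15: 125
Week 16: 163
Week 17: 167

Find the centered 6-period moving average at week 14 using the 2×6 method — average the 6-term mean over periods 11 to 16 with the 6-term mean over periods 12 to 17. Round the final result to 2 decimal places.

114.17

Sum over 11–16: 29 + 65 + 57 + 177 + 125 + 163 = 616
Sum over 12–17: 65 + 57 + 177 + 125 + 163 + 167 = 754
CMA at t=14 = (616 + 754) / (2·6) = 1370 / 12 = 114.17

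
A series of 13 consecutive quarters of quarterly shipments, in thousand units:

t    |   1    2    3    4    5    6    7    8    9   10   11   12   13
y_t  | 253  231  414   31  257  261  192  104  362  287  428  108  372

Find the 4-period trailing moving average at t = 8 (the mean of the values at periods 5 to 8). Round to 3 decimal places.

203.500

Sum of periods 5–8: 257 + 261 + 192 + 104 = 814
Divide by 4: 814 / 4 = 203.500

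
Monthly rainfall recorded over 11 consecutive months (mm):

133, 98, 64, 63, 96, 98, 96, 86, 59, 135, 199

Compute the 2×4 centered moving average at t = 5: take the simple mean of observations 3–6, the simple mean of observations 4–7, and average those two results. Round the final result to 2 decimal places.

Sum over 3–6: 64 + 63 + 96 + 98 = 321
Sum over 4–7: 63 + 96 + 98 + 96 = 353
CMA at t=5 = (321 + 353) / (2·4) = 674 / 8 = 84.25

84.25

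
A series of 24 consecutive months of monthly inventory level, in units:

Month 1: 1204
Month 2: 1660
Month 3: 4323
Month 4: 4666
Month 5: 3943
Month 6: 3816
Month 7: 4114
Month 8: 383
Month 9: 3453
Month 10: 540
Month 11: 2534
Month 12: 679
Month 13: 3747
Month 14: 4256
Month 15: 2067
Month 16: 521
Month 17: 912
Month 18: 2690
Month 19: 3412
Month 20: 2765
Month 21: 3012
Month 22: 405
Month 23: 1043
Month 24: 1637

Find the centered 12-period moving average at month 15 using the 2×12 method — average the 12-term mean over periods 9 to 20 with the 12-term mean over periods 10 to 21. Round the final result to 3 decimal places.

2279.625

Sum over 9–20: 3453 + 540 + 2534 + 679 + 3747 + 4256 + 2067 + 521 + 912 + 2690 + 3412 + 2765 = 27576
Sum over 10–21: 540 + 2534 + 679 + 3747 + 4256 + 2067 + 521 + 912 + 2690 + 3412 + 2765 + 3012 = 27135
CMA at t=15 = (27576 + 27135) / (2·12) = 54711 / 24 = 2279.625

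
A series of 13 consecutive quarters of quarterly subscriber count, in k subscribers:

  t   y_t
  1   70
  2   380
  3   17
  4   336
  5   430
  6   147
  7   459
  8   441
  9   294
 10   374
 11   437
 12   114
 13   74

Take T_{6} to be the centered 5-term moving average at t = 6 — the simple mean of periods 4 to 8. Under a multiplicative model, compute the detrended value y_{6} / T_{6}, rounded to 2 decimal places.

0.41

Trend T_6 = (336 + 430 + 147 + 459 + 441) / 5 = 1813/5 = 362.6000
Ratio to trend: 147 / 362.6000 = 0.41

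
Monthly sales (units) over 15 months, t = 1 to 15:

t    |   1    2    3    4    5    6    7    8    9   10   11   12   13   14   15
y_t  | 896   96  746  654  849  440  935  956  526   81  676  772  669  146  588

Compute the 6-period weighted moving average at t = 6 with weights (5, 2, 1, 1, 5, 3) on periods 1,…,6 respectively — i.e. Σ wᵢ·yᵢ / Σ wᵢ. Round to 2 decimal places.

684.53

Weighted sum: 5·896 + 2·96 + 1·746 + 1·654 + 5·849 + 3·440 = 4480 + 192 + 746 + 654 + 4245 + 1320 = 11637
Weight total: 5 + 2 + 1 + 1 + 5 + 3 = 17
WMA = 11637 / 17 = 684.53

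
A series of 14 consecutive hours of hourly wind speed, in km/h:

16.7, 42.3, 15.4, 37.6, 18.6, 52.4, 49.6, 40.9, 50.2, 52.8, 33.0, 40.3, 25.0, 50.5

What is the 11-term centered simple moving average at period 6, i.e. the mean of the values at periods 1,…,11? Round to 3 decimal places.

Sum of periods 1–11: 16.7 + 42.3 + 15.4 + 37.6 + 18.6 + 52.4 + 49.6 + 40.9 + 50.2 + 52.8 + 33.0 = 409.5
Divide by 11: 409.5 / 11 = 37.227

37.227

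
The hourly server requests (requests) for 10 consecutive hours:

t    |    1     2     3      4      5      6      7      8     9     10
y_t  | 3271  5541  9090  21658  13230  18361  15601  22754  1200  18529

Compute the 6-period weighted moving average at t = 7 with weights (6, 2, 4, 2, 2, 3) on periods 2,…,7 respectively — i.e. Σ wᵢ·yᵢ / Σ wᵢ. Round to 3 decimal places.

Weighted sum: 6·5541 + 2·9090 + 4·21658 + 2·13230 + 2·18361 + 3·15601 = 33246 + 18180 + 86632 + 26460 + 36722 + 46803 = 248043
Weight total: 6 + 2 + 4 + 2 + 2 + 3 = 19
WMA = 248043 / 19 = 13054.895

13054.895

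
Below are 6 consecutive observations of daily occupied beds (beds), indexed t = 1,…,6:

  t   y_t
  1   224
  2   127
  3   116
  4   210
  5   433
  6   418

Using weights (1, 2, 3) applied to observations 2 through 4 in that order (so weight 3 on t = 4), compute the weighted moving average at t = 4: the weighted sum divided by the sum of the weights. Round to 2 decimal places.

Weighted sum: 1·127 + 2·116 + 3·210 = 127 + 232 + 630 = 989
Weight total: 1 + 2 + 3 = 6
WMA = 989 / 6 = 164.83

164.83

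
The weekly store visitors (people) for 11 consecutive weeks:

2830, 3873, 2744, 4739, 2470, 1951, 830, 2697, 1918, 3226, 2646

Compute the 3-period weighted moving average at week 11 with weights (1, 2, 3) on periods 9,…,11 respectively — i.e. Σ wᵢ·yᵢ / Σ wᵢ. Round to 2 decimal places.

2718.00

Weighted sum: 1·1918 + 2·3226 + 3·2646 = 1918 + 6452 + 7938 = 16308
Weight total: 1 + 2 + 3 = 6
WMA = 16308 / 6 = 2718.00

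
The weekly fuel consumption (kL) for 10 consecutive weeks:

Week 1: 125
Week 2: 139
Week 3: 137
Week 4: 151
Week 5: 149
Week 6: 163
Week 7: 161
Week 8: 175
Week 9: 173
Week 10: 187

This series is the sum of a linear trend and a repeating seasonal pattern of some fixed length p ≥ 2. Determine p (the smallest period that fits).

2

First differences y_{t+1} − y_t: 14, -2, 14, -2, 14, -2, …
The difference pattern repeats every 2 terms and not for any smaller step, so p = 2.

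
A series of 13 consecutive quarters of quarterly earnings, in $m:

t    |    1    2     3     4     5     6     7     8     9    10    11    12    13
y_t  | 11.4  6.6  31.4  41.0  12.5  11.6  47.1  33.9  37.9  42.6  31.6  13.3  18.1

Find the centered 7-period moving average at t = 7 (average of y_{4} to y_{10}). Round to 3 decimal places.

Sum of periods 4–10: 41.0 + 12.5 + 11.6 + 47.1 + 33.9 + 37.9 + 42.6 = 226.6
Divide by 7: 226.6 / 7 = 32.371

32.371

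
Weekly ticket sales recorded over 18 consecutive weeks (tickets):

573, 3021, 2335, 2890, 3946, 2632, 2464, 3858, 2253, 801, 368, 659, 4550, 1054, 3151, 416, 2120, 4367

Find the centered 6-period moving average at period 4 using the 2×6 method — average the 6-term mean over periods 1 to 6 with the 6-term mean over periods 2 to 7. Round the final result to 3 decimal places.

Sum over 1–6: 573 + 3021 + 2335 + 2890 + 3946 + 2632 = 15397
Sum over 2–7: 3021 + 2335 + 2890 + 3946 + 2632 + 2464 = 17288
CMA at t=4 = (15397 + 17288) / (2·6) = 32685 / 12 = 2723.750

2723.750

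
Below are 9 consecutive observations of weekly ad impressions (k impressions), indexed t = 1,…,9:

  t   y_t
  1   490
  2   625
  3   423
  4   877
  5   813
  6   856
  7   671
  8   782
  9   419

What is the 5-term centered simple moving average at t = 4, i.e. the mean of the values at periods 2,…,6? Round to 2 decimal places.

718.80

Sum of periods 2–6: 625 + 423 + 877 + 813 + 856 = 3594
Divide by 5: 3594 / 5 = 718.80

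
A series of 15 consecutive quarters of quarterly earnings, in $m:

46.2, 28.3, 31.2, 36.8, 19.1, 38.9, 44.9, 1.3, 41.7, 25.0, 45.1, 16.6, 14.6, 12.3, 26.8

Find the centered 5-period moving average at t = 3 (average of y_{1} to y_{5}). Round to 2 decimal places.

32.32

Sum of periods 1–5: 46.2 + 28.3 + 31.2 + 36.8 + 19.1 = 161.6
Divide by 5: 161.6 / 5 = 32.32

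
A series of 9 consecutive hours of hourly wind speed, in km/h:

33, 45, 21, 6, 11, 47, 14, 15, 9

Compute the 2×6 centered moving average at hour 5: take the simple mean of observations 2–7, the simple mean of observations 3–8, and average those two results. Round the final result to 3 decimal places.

Sum over 2–7: 45 + 21 + 6 + 11 + 47 + 14 = 144
Sum over 3–8: 21 + 6 + 11 + 47 + 14 + 15 = 114
CMA at t=5 = (144 + 114) / (2·6) = 258 / 12 = 21.500

21.500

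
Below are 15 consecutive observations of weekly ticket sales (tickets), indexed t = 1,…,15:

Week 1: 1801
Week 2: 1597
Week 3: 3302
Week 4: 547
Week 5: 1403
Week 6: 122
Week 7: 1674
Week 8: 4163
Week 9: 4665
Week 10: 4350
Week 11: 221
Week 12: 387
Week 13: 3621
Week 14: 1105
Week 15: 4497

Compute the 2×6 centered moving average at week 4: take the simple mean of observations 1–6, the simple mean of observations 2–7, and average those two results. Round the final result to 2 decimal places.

Sum over 1–6: 1801 + 1597 + 3302 + 547 + 1403 + 122 = 8772
Sum over 2–7: 1597 + 3302 + 547 + 1403 + 122 + 1674 = 8645
CMA at t=4 = (8772 + 8645) / (2·6) = 17417 / 12 = 1451.42

1451.42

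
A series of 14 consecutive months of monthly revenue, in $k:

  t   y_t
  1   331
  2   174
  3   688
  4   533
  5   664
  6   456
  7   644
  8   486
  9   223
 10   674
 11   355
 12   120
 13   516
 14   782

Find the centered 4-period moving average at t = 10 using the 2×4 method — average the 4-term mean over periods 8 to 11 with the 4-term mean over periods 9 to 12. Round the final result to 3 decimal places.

Sum over 8–11: 486 + 223 + 674 + 355 = 1738
Sum over 9–12: 223 + 674 + 355 + 120 = 1372
CMA at t=10 = (1738 + 1372) / (2·4) = 3110 / 8 = 388.750

388.750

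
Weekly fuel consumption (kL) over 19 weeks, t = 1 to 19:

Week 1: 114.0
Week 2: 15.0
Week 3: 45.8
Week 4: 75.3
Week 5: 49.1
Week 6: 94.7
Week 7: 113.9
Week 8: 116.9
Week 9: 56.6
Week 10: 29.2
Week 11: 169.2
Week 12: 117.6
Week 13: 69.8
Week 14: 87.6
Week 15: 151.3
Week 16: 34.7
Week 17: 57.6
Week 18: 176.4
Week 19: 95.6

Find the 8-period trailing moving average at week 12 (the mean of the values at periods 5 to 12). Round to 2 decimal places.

93.40

Sum of periods 5–12: 49.1 + 94.7 + 113.9 + 116.9 + 56.6 + 29.2 + 169.2 + 117.6 = 747.2
Divide by 8: 747.2 / 8 = 93.40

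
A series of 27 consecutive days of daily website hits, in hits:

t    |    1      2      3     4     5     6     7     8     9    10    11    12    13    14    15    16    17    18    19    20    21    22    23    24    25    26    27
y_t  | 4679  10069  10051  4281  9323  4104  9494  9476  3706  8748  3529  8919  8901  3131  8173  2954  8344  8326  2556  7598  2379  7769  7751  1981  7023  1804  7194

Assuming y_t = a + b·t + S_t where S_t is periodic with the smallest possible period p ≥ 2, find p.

5

First differences y_{t+1} − y_t: 5390, -18, -5770, 5042, -5219, 5390, -18, -5770, 5042, -5219, 5390, -18, …
The difference pattern repeats every 5 terms and not for any smaller step, so p = 5.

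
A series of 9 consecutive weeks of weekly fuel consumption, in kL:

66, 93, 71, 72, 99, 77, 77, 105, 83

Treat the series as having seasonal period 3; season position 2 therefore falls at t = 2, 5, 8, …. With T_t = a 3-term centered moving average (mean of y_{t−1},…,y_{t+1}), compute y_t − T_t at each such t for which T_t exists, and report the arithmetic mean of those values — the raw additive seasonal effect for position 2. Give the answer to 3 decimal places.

Season position 2 occurs at t = 2, 5, 8 (where T_t is defined).
t=2: T_2 = 76.66667; y_2 − T_2 = 93 − 76.66667 = 16.33333
t=5: T_5 = 82.66667; y_5 − T_5 = 99 − 82.66667 = 16.33333
t=8: T_8 = 88.33333; y_8 − T_8 = 105 − 88.33333 = 16.66667
Mean deviation: (16.33333 + 16.33333 + 16.66667) / 3 = 16.444

16.444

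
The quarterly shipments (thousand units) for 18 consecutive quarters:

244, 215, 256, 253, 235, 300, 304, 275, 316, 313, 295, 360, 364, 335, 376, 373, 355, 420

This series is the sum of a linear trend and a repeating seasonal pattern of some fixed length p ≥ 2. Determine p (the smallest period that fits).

First differences y_{t+1} − y_t: -29, 41, -3, -18, 65, 4, -29, 41, -3, -18, 65, 4, -29, 41, …
The difference pattern repeats every 6 terms and not for any smaller step, so p = 6.

6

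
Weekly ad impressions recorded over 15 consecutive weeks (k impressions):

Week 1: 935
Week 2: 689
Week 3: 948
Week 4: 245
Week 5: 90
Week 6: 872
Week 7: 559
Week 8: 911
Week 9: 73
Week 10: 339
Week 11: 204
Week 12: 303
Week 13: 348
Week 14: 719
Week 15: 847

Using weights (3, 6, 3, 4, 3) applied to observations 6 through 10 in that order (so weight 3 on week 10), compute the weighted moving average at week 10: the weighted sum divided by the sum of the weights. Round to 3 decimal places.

526.947

Weighted sum: 3·872 + 6·559 + 3·911 + 4·73 + 3·339 = 2616 + 3354 + 2733 + 292 + 1017 = 10012
Weight total: 3 + 6 + 3 + 4 + 3 = 19
WMA = 10012 / 19 = 526.947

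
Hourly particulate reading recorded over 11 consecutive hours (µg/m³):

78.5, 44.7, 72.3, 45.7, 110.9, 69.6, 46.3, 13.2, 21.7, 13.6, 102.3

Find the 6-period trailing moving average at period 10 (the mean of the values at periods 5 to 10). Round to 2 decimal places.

Sum of periods 5–10: 110.9 + 69.6 + 46.3 + 13.2 + 21.7 + 13.6 = 275.3
Divide by 6: 275.3 / 6 = 45.88

45.88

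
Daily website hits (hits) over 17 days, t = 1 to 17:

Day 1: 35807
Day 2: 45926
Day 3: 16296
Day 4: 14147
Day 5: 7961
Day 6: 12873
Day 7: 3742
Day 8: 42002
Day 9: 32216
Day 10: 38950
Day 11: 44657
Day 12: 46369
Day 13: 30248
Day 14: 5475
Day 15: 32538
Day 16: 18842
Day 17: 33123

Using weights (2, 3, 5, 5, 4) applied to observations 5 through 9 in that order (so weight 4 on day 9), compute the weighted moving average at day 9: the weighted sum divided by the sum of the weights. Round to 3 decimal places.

21690.789

Weighted sum: 2·7961 + 3·12873 + 5·3742 + 5·42002 + 4·32216 = 15922 + 38619 + 18710 + 210010 + 128864 = 412125
Weight total: 2 + 3 + 5 + 5 + 4 = 19
WMA = 412125 / 19 = 21690.789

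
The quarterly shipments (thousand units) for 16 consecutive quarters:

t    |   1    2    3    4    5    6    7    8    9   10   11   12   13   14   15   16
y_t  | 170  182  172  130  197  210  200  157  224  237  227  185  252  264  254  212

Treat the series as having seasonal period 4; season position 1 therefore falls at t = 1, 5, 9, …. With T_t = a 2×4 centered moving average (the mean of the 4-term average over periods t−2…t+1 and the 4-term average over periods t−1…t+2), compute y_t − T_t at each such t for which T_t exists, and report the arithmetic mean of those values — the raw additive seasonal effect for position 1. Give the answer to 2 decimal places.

Season position 1 occurs at t = 5, 9, 13 (where T_t is defined).
t=5: T_5 = 180.7500; y_5 − T_5 = 197 − 180.7500 = 16.2500
t=9: T_9 = 207.8750; y_9 − T_9 = 224 − 207.8750 = 16.1250
t=13: T_13 = 235.3750; y_13 − T_13 = 252 − 235.3750 = 16.6250
Mean deviation: (16.2500 + 16.1250 + 16.6250) / 3 = 16.33

16.33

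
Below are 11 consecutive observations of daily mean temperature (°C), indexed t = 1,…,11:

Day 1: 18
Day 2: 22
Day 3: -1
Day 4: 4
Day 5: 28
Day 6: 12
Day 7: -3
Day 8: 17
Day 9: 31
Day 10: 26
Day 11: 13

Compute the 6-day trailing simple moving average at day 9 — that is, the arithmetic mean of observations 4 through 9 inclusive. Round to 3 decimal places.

14.833

Sum of periods 4–9: 4 + 28 + 12 + (-3) + 17 + 31 = 89
Divide by 6: 89 / 6 = 14.833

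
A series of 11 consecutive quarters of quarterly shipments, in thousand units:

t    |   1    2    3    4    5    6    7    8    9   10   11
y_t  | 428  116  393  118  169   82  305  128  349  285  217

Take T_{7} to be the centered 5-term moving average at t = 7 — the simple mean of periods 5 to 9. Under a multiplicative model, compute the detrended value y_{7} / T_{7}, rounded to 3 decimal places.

Trend T_7 = (169 + 82 + 305 + 128 + 349) / 5 = 1033/5 = 206.60000
Ratio to trend: 305 / 206.60000 = 1.476

1.476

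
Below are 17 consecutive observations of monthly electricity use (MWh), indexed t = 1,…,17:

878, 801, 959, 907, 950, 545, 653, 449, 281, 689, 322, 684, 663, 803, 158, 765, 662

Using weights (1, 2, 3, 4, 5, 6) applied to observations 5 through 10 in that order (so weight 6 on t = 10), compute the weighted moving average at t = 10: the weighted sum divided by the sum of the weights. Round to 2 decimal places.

Weighted sum: 1·950 + 2·545 + 3·653 + 4·449 + 5·281 + 6·689 = 950 + 1090 + 1959 + 1796 + 1405 + 4134 = 11334
Weight total: 1 + 2 + 3 + 4 + 5 + 6 = 21
WMA = 11334 / 21 = 539.71

539.71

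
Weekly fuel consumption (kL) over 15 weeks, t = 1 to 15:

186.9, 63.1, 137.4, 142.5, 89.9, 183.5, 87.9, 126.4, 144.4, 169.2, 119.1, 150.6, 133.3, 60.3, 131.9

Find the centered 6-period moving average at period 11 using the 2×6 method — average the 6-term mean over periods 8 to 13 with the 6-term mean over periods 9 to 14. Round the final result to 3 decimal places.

Sum over 8–13: 126.4 + 144.4 + 169.2 + 119.1 + 150.6 + 133.3 = 843.0
Sum over 9–14: 144.4 + 169.2 + 119.1 + 150.6 + 133.3 + 60.3 = 776.9
CMA at t=11 = (843.0 + 776.9) / (2·6) = 1619.9 / 12 = 134.992

134.992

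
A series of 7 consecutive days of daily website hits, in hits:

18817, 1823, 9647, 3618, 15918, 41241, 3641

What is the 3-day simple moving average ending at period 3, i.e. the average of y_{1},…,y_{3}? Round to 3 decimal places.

10095.667

Sum of periods 1–3: 18817 + 1823 + 9647 = 30287
Divide by 3: 30287 / 3 = 10095.667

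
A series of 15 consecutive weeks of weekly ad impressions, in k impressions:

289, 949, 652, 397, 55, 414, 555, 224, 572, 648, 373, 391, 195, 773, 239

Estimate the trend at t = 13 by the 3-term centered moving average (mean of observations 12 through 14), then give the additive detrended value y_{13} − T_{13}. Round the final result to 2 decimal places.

-258.00

Trend T_13 = (391 + 195 + 773) / 3 = 1359/3 = 453.0000
Detrended value: 195 − 453.0000 = -258.00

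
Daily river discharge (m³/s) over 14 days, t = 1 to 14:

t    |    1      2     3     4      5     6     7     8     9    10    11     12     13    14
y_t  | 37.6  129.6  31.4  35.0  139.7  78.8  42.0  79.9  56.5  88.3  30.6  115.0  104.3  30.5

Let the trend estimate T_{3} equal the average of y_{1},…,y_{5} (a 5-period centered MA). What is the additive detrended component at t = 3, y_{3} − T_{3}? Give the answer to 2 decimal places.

Trend T_3 = (37.6 + 129.6 + 31.4 + 35.0 + 139.7) / 5 = 373.3/5 = 74.6600
Detrended value: 31.4 − 74.6600 = -43.26

-43.26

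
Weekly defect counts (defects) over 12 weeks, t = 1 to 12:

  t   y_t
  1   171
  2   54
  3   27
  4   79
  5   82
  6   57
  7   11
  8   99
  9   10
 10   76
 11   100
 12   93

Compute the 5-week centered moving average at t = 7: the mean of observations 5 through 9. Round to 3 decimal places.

51.800

Sum of periods 5–9: 82 + 57 + 11 + 99 + 10 = 259
Divide by 5: 259 / 5 = 51.800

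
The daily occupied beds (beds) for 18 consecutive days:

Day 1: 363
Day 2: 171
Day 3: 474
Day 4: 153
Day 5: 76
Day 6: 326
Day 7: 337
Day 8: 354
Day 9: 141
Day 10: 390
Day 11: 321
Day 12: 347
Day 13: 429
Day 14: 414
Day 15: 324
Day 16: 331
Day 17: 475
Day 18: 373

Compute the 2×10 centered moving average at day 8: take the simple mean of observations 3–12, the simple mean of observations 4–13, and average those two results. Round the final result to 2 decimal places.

Sum over 3–12: 474 + 153 + 76 + 326 + 337 + 354 + 141 + 390 + 321 + 347 = 2919
Sum over 4–13: 153 + 76 + 326 + 337 + 354 + 141 + 390 + 321 + 347 + 429 = 2874
CMA at t=8 = (2919 + 2874) / (2·10) = 5793 / 20 = 289.65

289.65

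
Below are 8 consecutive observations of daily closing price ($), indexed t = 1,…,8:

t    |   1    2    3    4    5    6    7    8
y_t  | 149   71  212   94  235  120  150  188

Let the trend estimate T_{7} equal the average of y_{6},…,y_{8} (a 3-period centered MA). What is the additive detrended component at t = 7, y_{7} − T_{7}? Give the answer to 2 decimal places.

-2.67

Trend T_7 = (120 + 150 + 188) / 3 = 458/3 = 152.6667
Detrended value: 150 − 152.6667 = -2.67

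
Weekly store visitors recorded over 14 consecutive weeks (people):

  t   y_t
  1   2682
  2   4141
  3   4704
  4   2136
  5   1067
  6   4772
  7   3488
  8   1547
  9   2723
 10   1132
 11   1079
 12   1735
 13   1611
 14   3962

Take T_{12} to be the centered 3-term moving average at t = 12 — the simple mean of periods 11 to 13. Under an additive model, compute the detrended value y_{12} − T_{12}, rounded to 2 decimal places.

Trend T_12 = (1079 + 1735 + 1611) / 3 = 4425/3 = 1475.0000
Detrended value: 1735 − 1475.0000 = 260.00

260.00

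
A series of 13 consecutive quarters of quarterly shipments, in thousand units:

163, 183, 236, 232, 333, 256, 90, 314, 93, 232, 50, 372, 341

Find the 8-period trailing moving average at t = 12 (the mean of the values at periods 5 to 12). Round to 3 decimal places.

217.500

Sum of periods 5–12: 333 + 256 + 90 + 314 + 93 + 232 + 50 + 372 = 1740
Divide by 8: 1740 / 8 = 217.500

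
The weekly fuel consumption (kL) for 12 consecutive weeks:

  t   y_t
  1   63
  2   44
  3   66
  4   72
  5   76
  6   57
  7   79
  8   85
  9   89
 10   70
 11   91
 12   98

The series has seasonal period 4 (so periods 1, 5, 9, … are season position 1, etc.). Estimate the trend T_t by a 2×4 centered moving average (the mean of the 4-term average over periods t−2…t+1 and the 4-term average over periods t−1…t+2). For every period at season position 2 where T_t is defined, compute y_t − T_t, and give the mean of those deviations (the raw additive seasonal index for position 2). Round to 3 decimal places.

Season position 2 occurs at t = 6, 10 (where T_t is defined).
t=6: T_6 = 72.62500; y_6 − T_6 = 57 − 72.62500 = -15.62500
t=10: T_10 = 85.37500; y_10 − T_10 = 70 − 85.37500 = -15.37500
Mean deviation: (-15.62500 + -15.37500) / 2 = -15.500

-15.500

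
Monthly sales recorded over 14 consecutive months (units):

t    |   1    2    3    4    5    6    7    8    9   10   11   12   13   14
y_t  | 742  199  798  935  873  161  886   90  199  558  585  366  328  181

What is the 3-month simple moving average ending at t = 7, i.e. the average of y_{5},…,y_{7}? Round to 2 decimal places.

Sum of periods 5–7: 873 + 161 + 886 = 1920
Divide by 3: 1920 / 3 = 640.00

640.00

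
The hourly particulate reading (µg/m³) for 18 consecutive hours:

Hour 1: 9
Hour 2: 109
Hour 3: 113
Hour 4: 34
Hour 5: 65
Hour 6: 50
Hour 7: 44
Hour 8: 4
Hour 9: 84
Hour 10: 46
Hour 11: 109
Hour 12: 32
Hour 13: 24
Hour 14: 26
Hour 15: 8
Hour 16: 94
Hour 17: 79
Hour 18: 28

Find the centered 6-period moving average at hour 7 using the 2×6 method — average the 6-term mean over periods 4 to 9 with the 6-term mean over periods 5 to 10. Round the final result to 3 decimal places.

47.833

Sum over 4–9: 34 + 65 + 50 + 44 + 4 + 84 = 281
Sum over 5–10: 65 + 50 + 44 + 4 + 84 + 46 = 293
CMA at t=7 = (281 + 293) / (2·6) = 574 / 12 = 47.833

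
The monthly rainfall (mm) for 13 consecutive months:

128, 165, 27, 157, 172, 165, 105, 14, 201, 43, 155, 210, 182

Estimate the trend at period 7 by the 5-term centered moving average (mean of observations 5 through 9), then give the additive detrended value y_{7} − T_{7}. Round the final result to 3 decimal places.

Trend T_7 = (172 + 165 + 105 + 14 + 201) / 5 = 657/5 = 131.40000
Detrended value: 105 − 131.40000 = -26.400

-26.400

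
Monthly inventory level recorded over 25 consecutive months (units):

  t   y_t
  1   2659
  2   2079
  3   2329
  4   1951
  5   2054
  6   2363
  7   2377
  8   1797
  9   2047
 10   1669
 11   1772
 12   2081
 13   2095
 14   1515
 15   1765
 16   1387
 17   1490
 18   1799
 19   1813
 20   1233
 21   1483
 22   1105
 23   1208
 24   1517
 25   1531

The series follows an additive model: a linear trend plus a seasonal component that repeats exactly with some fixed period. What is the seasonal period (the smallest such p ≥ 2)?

First differences y_{t+1} − y_t: -580, 250, -378, 103, 309, 14, -580, 250, -378, 103, 309, 14, -580, 250, …
The difference pattern repeats every 6 terms and not for any smaller step, so p = 6.

6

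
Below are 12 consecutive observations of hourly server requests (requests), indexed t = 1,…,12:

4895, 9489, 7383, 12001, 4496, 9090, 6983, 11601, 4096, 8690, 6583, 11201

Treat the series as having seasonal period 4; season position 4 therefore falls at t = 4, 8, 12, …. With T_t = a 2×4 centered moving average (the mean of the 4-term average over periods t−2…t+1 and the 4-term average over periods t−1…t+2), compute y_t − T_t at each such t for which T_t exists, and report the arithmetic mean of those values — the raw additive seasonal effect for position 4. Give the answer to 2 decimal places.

Season position 4 occurs at t = 4, 8 (where T_t is defined).
t=4: T_4 = 8292.3750; y_4 − T_4 = 12001 − 8292.3750 = 3708.6250
t=8: T_8 = 7892.5000; y_8 − T_8 = 11601 − 7892.5000 = 3708.5000
Mean deviation: (3708.6250 + 3708.5000) / 2 = 3708.56

3708.56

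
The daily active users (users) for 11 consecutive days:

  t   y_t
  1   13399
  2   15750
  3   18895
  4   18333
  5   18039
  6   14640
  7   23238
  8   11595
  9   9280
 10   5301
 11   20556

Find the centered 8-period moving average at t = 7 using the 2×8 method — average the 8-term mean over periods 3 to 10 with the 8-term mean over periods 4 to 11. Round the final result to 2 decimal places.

15018.94

Sum over 3–10: 18895 + 18333 + 18039 + 14640 + 23238 + 11595 + 9280 + 5301 = 119321
Sum over 4–11: 18333 + 18039 + 14640 + 23238 + 11595 + 9280 + 5301 + 20556 = 120982
CMA at t=7 = (119321 + 120982) / (2·8) = 240303 / 16 = 15018.94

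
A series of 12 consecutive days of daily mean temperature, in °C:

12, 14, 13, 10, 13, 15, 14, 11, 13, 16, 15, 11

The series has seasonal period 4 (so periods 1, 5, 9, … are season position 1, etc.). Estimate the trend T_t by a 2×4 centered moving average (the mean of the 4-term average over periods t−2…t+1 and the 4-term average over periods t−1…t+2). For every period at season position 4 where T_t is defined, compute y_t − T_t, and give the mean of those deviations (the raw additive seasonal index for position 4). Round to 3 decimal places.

-2.500

Season position 4 occurs at t = 4, 8 (where T_t is defined).
t=4: T_4 = 12.62500; y_4 − T_4 = 10 − 12.62500 = -2.62500
t=8: T_8 = 13.37500; y_8 − T_8 = 11 − 13.37500 = -2.37500
Mean deviation: (-2.62500 + -2.37500) / 2 = -2.500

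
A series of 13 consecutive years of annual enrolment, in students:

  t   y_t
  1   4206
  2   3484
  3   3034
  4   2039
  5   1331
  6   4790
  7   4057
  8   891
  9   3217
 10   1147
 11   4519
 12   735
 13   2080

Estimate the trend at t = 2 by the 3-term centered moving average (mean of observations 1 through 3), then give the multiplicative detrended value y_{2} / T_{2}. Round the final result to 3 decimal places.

0.975

Trend T_2 = (4206 + 3484 + 3034) / 3 = 10724/3 = 3574.66667
Ratio to trend: 3484 / 3574.66667 = 0.975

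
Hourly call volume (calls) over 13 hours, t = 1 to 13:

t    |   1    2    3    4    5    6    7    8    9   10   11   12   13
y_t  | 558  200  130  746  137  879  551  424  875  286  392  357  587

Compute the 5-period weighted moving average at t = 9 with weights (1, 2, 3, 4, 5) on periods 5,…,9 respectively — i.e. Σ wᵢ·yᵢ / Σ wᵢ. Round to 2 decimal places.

Weighted sum: 1·137 + 2·879 + 3·551 + 4·424 + 5·875 = 137 + 1758 + 1653 + 1696 + 4375 = 9619
Weight total: 1 + 2 + 3 + 4 + 5 = 15
WMA = 9619 / 15 = 641.27

641.27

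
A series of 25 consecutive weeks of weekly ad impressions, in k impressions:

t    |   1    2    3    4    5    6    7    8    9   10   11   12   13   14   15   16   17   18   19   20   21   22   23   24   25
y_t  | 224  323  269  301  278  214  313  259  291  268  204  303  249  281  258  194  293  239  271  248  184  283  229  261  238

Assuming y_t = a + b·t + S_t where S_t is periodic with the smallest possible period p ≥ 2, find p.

5

First differences y_{t+1} − y_t: 99, -54, 32, -23, -64, 99, -54, 32, -23, -64, 99, -54, …
The difference pattern repeats every 5 terms and not for any smaller step, so p = 5.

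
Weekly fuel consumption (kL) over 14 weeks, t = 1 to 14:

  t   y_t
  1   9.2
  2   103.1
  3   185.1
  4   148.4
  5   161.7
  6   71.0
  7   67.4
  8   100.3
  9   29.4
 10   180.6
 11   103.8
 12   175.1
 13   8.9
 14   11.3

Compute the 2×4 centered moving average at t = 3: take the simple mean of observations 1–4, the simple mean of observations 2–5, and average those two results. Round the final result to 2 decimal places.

130.51

Sum over 1–4: 9.2 + 103.1 + 185.1 + 148.4 = 445.8
Sum over 2–5: 103.1 + 185.1 + 148.4 + 161.7 = 598.3
CMA at t=3 = (445.8 + 598.3) / (2·4) = 1044.1 / 8 = 130.51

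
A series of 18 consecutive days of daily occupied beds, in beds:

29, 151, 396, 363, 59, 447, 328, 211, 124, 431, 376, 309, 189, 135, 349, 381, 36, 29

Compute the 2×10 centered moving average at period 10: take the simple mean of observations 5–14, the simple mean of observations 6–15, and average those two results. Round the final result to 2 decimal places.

275.40

Sum over 5–14: 59 + 447 + 328 + 211 + 124 + 431 + 376 + 309 + 189 + 135 = 2609
Sum over 6–15: 447 + 328 + 211 + 124 + 431 + 376 + 309 + 189 + 135 + 349 = 2899
CMA at t=10 = (2609 + 2899) / (2·10) = 5508 / 20 = 275.40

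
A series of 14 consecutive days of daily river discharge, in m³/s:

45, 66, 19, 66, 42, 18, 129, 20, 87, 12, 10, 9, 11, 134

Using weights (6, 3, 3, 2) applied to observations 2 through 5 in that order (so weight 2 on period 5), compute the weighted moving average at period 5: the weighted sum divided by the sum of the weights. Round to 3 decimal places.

52.500

Weighted sum: 6·66 + 3·19 + 3·66 + 2·42 = 396 + 57 + 198 + 84 = 735
Weight total: 6 + 3 + 3 + 2 = 14
WMA = 735 / 14 = 52.500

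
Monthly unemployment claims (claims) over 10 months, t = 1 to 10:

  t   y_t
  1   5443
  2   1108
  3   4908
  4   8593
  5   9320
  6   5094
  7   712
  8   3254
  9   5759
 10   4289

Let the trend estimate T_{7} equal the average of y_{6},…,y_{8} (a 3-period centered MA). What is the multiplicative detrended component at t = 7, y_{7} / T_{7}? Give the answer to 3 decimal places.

Trend T_7 = (5094 + 712 + 3254) / 3 = 9060/3 = 3020.00000
Ratio to trend: 712 / 3020.00000 = 0.236

0.236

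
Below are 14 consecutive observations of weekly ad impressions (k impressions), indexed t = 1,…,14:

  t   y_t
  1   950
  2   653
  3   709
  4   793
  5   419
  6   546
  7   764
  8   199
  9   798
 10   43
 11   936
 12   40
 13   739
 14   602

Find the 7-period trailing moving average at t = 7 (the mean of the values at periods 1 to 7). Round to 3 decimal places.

690.571

Sum of periods 1–7: 950 + 653 + 709 + 793 + 419 + 546 + 764 = 4834
Divide by 7: 4834 / 7 = 690.571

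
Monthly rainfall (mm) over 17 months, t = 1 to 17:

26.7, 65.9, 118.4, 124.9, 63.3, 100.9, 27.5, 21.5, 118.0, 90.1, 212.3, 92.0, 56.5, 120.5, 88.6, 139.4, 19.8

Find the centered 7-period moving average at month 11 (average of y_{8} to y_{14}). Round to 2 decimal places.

Sum of periods 8–14: 21.5 + 118.0 + 90.1 + 212.3 + 92.0 + 56.5 + 120.5 = 710.9
Divide by 7: 710.9 / 7 = 101.56

101.56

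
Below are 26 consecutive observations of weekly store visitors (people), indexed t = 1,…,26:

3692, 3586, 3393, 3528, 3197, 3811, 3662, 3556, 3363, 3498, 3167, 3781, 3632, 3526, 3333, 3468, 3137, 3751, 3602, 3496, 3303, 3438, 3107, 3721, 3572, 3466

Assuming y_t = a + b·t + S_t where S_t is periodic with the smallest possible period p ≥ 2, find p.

6

First differences y_{t+1} − y_t: -106, -193, 135, -331, 614, -149, -106, -193, 135, -331, 614, -149, -106, -193, …
The difference pattern repeats every 6 terms and not for any smaller step, so p = 6.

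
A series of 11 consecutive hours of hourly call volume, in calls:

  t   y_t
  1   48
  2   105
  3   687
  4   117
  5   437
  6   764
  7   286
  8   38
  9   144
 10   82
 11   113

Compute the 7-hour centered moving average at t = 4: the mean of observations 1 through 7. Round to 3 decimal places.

Sum of periods 1–7: 48 + 105 + 687 + 117 + 437 + 764 + 286 = 2444
Divide by 7: 2444 / 7 = 349.143

349.143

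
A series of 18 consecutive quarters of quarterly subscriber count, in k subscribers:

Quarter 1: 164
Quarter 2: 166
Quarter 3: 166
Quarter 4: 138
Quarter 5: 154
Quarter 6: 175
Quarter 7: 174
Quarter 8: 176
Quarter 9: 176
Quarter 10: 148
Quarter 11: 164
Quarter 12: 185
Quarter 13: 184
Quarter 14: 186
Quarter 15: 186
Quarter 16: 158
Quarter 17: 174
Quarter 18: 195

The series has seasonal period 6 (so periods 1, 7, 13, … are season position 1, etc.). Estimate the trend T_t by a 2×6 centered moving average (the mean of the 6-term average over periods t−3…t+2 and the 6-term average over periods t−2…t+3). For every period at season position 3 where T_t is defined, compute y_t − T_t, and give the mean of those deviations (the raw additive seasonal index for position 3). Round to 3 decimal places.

6.333

Season position 3 occurs at t = 9, 15 (where T_t is defined).
t=9: T_9 = 169.66667; y_9 − T_9 = 176 − 169.66667 = 6.33333
t=15: T_15 = 179.66667; y_15 − T_15 = 186 − 179.66667 = 6.33333
Mean deviation: (6.33333 + 6.33333) / 2 = 6.333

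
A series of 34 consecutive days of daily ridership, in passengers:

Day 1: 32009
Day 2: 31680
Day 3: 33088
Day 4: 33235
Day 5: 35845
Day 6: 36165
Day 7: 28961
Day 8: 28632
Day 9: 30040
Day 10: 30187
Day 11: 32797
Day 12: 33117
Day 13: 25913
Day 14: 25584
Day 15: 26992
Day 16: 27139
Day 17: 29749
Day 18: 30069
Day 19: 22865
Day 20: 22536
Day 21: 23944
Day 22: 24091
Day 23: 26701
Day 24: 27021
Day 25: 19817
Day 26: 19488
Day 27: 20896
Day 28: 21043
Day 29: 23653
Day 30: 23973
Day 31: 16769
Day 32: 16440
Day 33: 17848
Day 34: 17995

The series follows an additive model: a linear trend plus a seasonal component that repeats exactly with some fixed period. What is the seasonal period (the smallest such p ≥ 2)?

6

First differences y_{t+1} − y_t: -329, 1408, 147, 2610, 320, -7204, -329, 1408, 147, 2610, 320, -7204, -329, 1408, …
The difference pattern repeats every 6 terms and not for any smaller step, so p = 6.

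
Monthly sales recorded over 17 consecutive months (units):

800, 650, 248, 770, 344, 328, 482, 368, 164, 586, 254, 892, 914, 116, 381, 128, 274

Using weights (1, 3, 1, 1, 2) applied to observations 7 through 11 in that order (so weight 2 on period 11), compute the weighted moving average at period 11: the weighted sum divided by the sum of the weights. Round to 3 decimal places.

Weighted sum: 1·482 + 3·368 + 1·164 + 1·586 + 2·254 = 482 + 1104 + 164 + 586 + 508 = 2844
Weight total: 1 + 3 + 1 + 1 + 2 = 8
WMA = 2844 / 8 = 355.500

355.500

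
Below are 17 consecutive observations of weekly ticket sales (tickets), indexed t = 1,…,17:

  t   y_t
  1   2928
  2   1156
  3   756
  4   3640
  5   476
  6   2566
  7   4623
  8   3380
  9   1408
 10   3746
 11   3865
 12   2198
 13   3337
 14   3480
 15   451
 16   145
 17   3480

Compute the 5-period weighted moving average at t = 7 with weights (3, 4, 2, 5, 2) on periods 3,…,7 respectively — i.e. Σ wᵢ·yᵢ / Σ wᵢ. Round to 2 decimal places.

Weighted sum: 3·756 + 4·3640 + 2·476 + 5·2566 + 2·4623 = 2268 + 14560 + 952 + 12830 + 9246 = 39856
Weight total: 3 + 4 + 2 + 5 + 2 = 16
WMA = 39856 / 16 = 2491.00

2491.00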